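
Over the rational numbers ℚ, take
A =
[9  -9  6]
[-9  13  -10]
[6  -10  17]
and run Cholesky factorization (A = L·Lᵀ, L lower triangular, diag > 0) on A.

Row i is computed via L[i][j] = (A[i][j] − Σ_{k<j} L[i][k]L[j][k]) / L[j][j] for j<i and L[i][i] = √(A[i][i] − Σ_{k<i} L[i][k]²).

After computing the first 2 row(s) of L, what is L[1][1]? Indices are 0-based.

L[1][1] = 2

Step 1: L[0][0] = √(9) = 3.
  L[1][0] = (-9) / L[0][0] = -3.
Step 2: L[1][1] = √(4) = 2.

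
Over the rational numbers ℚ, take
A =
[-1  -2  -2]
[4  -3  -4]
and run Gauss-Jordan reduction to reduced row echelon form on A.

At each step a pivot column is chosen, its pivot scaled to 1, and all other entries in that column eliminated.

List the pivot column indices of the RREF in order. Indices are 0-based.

pivot columns: 0, 1

pivot(0,0)=-1: scale R0 → (1, 2, 2)
  clear (1,0): R1 −= (4)R0 → (0, -11, -12)
pivot(1,1)=-11: scale R1 → (0, 1, 12/11)
  clear (0,1): R0 −= (2)R1 → (1, 0, -2/11)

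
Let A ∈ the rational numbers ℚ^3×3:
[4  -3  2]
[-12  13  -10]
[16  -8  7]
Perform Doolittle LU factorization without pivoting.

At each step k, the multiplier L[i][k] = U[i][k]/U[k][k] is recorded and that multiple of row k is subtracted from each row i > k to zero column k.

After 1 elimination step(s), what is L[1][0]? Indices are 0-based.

Step 1: pivot at (0,0) is 4.
  row1 ← row1 − (-3)·row0  ⇒  L[1][0]=-3, U row1=(0, 4, -4)
  row2 ← row2 − (4)·row0  ⇒  L[2][0]=4, U row2=(0, 4, -1)

L[1][0] = -3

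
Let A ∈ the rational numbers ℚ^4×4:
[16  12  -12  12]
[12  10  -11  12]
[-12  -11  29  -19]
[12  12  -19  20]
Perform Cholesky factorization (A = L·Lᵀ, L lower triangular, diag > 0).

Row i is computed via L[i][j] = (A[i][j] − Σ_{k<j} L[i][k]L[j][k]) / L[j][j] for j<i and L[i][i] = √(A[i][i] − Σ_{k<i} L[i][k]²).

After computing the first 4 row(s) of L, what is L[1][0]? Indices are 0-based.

L[1][0] = 3

Step 1: L[0][0] = √(16) = 4.
  L[1][0] = (12) / L[0][0] = 3.
Step 2: L[1][1] = √(1) = 1.
  L[2][0] = (-12) / L[0][0] = -3.
  L[2][1] = (-2) / L[1][1] = -2.
Step 3: L[2][2] = √(16) = 4.
  L[3][0] = (12) / L[0][0] = 3.
  L[3][1] = (3) / L[1][1] = 3.
  L[3][2] = (-4) / L[2][2] = -1.
Step 4: L[3][3] = √(1) = 1.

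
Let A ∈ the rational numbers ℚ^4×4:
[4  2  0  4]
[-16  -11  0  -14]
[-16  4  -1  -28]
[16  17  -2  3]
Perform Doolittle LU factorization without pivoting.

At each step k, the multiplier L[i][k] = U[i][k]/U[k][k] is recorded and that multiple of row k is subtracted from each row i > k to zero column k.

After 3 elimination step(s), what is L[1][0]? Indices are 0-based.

L[1][0] = -4

k=0: U[0][0]=4
  eliminate (1,0): mult=-4, new row 1: (0, -3, 0, 2); set L[1][0]=-4
  eliminate (2,0): mult=-4, new row 2: (0, 12, -1, -12); set L[2][0]=-4
  eliminate (3,0): mult=4, new row 3: (0, 9, -2, -13); set L[3][0]=4
k=1: U[1][1]=-3
  eliminate (2,1): mult=-4, new row 2: (0, 0, -1, -4); set L[2][1]=-4
  eliminate (3,1): mult=-3, new row 3: (0, 0, -2, -7); set L[3][1]=-3
k=2: U[2][2]=-1
  eliminate (3,2): mult=2, new row 3: (0, 0, 0, 1); set L[3][2]=2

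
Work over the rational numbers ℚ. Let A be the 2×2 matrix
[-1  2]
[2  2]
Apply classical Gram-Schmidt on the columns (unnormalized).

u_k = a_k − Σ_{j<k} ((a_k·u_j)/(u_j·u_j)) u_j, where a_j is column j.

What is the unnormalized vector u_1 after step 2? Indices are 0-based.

u_1 = (12/5, 6/5)

Step 1: u_0 = a_0 = (-1, 2).
Step 2: u_1 = a_1 − (2/5)·u_0 = (12/5, 6/5).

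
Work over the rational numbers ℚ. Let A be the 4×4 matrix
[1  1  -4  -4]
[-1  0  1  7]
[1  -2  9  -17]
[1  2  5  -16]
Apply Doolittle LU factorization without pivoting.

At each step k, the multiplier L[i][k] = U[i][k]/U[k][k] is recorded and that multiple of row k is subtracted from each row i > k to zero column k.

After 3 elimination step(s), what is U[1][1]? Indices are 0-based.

U[1][1] = 1

[col 0] pivot 1
  R1 -= -1*R0 → (0, 1, -3, 3)  (L[1][0] := -1)
  R2 -= 1*R0 → (0, -3, 13, -13)  (L[2][0] := 1)
  R3 -= 1*R0 → (0, 1, 9, -12)  (L[3][0] := 1)
[col 1] pivot 1
  R2 -= -3*R1 → (0, 0, 4, -4)  (L[2][1] := -3)
  R3 -= 1*R1 → (0, 0, 12, -15)  (L[3][1] := 1)
[col 2] pivot 4
  R3 -= 3*R2 → (0, 0, 0, -3)  (L[3][2] := 3)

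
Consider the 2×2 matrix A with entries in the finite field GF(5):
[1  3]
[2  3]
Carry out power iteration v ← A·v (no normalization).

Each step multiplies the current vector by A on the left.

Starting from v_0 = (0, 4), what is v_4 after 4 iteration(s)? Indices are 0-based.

v_0 = (0, 4).
v_1 = A·v_0 = (2, 2).
v_2 = A·v_1 = (3, 0).
v_3 = A·v_2 = (3, 1).
v_4 = A·v_3 = (1, 4).

v_4 = (1, 4)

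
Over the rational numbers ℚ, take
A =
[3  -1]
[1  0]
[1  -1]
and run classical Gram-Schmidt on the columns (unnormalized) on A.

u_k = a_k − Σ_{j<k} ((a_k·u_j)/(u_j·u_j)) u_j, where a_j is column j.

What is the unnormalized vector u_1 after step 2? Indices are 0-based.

Step 1: u_0 = a_0 = (3, 1, 1).
Step 2: u_1 = a_1 − (-4/11)·u_0 = (1/11, 4/11, -7/11).

u_1 = (1/11, 4/11, -7/11)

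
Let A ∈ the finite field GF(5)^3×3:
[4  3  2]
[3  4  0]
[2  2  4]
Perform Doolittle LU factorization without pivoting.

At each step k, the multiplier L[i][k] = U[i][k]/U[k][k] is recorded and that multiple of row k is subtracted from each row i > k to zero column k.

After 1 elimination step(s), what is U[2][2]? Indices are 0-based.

U[2][2] = 3

[col 0] pivot 4
  R1 -= 2*R0 → (0, 3, 1)  (L[1][0] := 2)
  R2 -= 3*R0 → (0, 3, 3)  (L[2][0] := 3)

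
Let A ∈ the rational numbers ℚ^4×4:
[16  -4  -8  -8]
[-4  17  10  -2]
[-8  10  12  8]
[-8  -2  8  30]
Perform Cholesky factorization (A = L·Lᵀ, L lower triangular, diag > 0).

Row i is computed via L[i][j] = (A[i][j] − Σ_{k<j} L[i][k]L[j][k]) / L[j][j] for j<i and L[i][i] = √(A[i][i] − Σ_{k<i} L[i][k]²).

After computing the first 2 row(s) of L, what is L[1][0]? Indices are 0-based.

L[1][0] = -1

Step 1: L[0][0] = √(16) = 4.
  L[1][0] = (-4) / L[0][0] = -1.
Step 2: L[1][1] = √(16) = 4.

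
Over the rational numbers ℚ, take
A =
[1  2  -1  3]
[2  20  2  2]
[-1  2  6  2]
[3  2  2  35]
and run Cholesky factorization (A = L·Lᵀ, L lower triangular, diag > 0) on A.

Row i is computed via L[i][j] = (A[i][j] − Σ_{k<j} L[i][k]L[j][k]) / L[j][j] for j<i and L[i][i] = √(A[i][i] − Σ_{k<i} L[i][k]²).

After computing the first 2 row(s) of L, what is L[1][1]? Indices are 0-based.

Step 1: L[0][0] = √(1) = 1.
  L[1][0] = (2) / L[0][0] = 2.
Step 2: L[1][1] = √(16) = 4.

L[1][1] = 4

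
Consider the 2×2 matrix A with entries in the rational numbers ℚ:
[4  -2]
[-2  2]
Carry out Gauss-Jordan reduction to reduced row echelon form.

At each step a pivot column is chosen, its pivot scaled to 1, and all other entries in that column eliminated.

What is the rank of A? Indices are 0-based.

rank = 2

pivot(0,0)=4: scale R0 → (1, -1/2)
  clear (1,0): R1 −= (-2)R0 → (0, 1)
pivot(1,1)=1: scale R1 → (0, 1)
  clear (0,1): R0 −= (-1/2)R1 → (1, 0)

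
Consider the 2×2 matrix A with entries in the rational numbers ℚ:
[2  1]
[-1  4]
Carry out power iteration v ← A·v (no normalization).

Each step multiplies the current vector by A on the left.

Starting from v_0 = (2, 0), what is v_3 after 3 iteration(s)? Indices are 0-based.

v_3 = (0, -54)

v_0 = (2, 0).
v_1 = A·v_0 = (4, -2).
v_2 = A·v_1 = (6, -12).
v_3 = A·v_2 = (0, -54).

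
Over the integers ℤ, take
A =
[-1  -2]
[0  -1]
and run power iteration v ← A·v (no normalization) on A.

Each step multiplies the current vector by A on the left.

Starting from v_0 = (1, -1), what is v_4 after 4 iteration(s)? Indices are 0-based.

v_4 = (-7, -1)

v_0 = (1, -1).
v_1 = A·v_0 = (1, 1).
v_2 = A·v_1 = (-3, -1).
v_3 = A·v_2 = (5, 1).
v_4 = A·v_3 = (-7, -1).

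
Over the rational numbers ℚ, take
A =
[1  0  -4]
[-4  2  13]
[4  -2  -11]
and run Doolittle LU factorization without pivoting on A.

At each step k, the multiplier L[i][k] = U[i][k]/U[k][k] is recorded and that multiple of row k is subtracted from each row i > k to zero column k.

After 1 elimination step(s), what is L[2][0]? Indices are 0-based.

[col 0] pivot 1
  R1 -= -4*R0 → (0, 2, -3)  (L[1][0] := -4)
  R2 -= 4*R0 → (0, -2, 5)  (L[2][0] := 4)

L[2][0] = 4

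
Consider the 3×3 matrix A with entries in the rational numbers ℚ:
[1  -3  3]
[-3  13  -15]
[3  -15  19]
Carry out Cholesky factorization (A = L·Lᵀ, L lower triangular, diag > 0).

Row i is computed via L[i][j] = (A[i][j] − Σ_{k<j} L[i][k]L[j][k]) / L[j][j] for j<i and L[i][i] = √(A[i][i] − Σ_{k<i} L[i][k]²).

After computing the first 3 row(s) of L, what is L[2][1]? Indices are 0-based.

Step 1: L[0][0] = √(1) = 1.
  L[1][0] = (-3) / L[0][0] = -3.
Step 2: L[1][1] = √(4) = 2.
  L[2][0] = (3) / L[0][0] = 3.
  L[2][1] = (-6) / L[1][1] = -3.
Step 3: L[2][2] = √(1) = 1.

L[2][1] = -3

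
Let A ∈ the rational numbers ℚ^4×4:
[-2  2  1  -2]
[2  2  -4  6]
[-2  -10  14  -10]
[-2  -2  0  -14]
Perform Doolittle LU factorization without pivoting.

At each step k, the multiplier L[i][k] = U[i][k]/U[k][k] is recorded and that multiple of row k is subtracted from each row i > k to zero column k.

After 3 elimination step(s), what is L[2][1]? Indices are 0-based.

L[2][1] = -3

k=0: U[0][0]=-2
  eliminate (1,0): mult=-1, new row 1: (0, 4, -3, 4); set L[1][0]=-1
  eliminate (2,0): mult=1, new row 2: (0, -12, 13, -8); set L[2][0]=1
  eliminate (3,0): mult=1, new row 3: (0, -4, -1, -12); set L[3][0]=1
k=1: U[1][1]=4
  eliminate (2,1): mult=-3, new row 2: (0, 0, 4, 4); set L[2][1]=-3
  eliminate (3,1): mult=-1, new row 3: (0, 0, -4, -8); set L[3][1]=-1
k=2: U[2][2]=4
  eliminate (3,2): mult=-1, new row 3: (0, 0, 0, -4); set L[3][2]=-1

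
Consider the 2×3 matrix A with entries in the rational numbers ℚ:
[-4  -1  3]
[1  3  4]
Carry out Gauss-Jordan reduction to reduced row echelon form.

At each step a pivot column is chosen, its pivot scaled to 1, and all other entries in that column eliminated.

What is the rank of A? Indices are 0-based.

step 1: normalize row 0 (÷-4) = (1, 1/4, -3/4)
  row 1: subtract 1×row0 = (0, 11/4, 19/4)
step 2: normalize row 1 (÷11/4) = (0, 1, 19/11)
  row 0: subtract 1/4×row1 = (1, 0, -13/11)

rank = 2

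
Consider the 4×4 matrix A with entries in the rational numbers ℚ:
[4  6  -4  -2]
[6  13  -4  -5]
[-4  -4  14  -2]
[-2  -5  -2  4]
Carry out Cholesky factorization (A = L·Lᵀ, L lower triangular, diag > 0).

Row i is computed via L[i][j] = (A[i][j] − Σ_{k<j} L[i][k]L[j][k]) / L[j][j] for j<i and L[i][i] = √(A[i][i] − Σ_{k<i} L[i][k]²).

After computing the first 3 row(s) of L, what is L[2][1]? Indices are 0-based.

L[2][1] = 1

Step 1: L[0][0] = √(4) = 2.
  L[1][0] = (6) / L[0][0] = 3.
Step 2: L[1][1] = √(4) = 2.
  L[2][0] = (-4) / L[0][0] = -2.
  L[2][1] = (2) / L[1][1] = 1.
Step 3: L[2][2] = √(9) = 3.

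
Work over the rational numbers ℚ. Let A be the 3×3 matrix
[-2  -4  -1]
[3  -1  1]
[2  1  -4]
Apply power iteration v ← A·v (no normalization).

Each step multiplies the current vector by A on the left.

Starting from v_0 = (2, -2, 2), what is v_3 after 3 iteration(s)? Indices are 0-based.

v_3 = (78, -66, -238)

v_0 = (2, -2, 2).
v_1 = A·v_0 = (2, 10, -6).
v_2 = A·v_1 = (-38, -10, 38).
v_3 = A·v_2 = (78, -66, -238).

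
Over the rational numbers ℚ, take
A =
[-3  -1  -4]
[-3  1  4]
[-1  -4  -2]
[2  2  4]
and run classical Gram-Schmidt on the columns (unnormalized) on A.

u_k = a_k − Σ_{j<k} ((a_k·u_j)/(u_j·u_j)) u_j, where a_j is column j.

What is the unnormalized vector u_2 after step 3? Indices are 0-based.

u_2 = (-606/221, 690/221, 516/221, 384/221)

Step 1: u_0 = a_0 = (-3, -3, -1, 2).
Step 2: u_1 = a_1 − (8/23)·u_0 = (1/23, 47/23, -84/23, 30/23).
Step 3: u_2 = a_2 − (10/23)·u_0 − (236/221)·u_1 = (-606/221, 690/221, 516/221, 384/221).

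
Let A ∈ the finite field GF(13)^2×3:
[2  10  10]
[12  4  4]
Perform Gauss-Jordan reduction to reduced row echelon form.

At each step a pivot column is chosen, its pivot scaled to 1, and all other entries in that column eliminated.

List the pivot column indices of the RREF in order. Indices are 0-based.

pivot columns: 0, 1

pivot(0,0)=2: scale R0 → (1, 5, 5)
  clear (1,0): R1 −= (12)R0 → (0, 9, 9)
pivot(1,1)=9: scale R1 → (0, 1, 1)
  clear (0,1): R0 −= (5)R1 → (1, 0, 0)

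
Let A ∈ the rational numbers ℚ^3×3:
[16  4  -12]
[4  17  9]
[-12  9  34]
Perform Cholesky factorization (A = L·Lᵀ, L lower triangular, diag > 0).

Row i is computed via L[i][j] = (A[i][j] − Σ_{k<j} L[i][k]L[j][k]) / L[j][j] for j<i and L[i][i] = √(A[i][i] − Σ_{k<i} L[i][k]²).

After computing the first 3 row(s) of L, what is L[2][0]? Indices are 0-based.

Step 1: L[0][0] = √(16) = 4.
  L[1][0] = (4) / L[0][0] = 1.
Step 2: L[1][1] = √(16) = 4.
  L[2][0] = (-12) / L[0][0] = -3.
  L[2][1] = (12) / L[1][1] = 3.
Step 3: L[2][2] = √(16) = 4.

L[2][0] = -3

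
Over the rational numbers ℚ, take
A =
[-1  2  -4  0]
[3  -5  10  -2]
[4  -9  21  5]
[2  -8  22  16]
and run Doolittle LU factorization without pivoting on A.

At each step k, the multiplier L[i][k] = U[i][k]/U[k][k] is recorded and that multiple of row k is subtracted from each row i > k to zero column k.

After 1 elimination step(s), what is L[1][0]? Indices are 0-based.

L[1][0] = -3

Step 1: pivot at (0,0) is -1.
  row1 ← row1 − (-3)·row0  ⇒  L[1][0]=-3, U row1=(0, 1, -2, -2)
  row2 ← row2 − (-4)·row0  ⇒  L[2][0]=-4, U row2=(0, -1, 5, 5)
  row3 ← row3 − (-2)·row0  ⇒  L[3][0]=-2, U row3=(0, -4, 14, 16)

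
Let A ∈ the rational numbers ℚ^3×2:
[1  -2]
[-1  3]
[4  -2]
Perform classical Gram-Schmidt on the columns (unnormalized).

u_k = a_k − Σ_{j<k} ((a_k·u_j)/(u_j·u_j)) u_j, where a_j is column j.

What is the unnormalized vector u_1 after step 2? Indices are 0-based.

Step 1: u_0 = a_0 = (1, -1, 4).
Step 2: u_1 = a_1 − (-13/18)·u_0 = (-23/18, 41/18, 8/9).

u_1 = (-23/18, 41/18, 8/9)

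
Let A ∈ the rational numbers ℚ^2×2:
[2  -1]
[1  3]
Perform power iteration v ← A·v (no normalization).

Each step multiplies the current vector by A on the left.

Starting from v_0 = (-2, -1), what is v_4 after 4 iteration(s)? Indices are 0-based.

v_0 = (-2, -1).
v_1 = A·v_0 = (-3, -5).
v_2 = A·v_1 = (-1, -18).
v_3 = A·v_2 = (16, -55).
v_4 = A·v_3 = (87, -149).

v_4 = (87, -149)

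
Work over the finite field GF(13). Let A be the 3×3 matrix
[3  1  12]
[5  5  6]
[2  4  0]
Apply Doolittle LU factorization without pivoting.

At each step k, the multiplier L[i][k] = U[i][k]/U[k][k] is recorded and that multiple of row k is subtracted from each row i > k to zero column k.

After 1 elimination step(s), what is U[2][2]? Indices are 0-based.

Step 1: pivot at (0,0) is 3.
  row1 ← row1 − (6)·row0  ⇒  L[1][0]=6, U row1=(0, 12, 12)
  row2 ← row2 − (5)·row0  ⇒  L[2][0]=5, U row2=(0, 12, 5)

U[2][2] = 5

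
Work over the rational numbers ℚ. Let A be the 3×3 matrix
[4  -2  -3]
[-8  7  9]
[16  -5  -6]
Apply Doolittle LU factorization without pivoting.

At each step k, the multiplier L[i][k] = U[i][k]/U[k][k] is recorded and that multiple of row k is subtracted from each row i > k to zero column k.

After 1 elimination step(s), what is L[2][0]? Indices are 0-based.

[col 0] pivot 4
  R1 -= -2*R0 → (0, 3, 3)  (L[1][0] := -2)
  R2 -= 4*R0 → (0, 3, 6)  (L[2][0] := 4)

L[2][0] = 4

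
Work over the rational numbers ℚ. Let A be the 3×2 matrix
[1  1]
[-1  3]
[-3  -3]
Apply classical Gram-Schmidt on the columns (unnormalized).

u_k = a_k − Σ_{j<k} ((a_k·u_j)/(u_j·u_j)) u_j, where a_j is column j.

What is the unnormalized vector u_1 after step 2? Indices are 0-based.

u_1 = (4/11, 40/11, -12/11)

Step 1: u_0 = a_0 = (1, -1, -3).
Step 2: u_1 = a_1 − (7/11)·u_0 = (4/11, 40/11, -12/11).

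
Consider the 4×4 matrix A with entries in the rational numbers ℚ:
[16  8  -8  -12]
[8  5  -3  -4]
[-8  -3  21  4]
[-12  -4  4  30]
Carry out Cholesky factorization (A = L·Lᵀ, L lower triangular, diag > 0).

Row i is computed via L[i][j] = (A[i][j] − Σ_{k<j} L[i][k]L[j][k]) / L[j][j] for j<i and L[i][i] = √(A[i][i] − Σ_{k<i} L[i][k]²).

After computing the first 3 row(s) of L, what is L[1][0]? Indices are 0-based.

L[1][0] = 2

Step 1: L[0][0] = √(16) = 4.
  L[1][0] = (8) / L[0][0] = 2.
Step 2: L[1][1] = √(1) = 1.
  L[2][0] = (-8) / L[0][0] = -2.
  L[2][1] = (1) / L[1][1] = 1.
Step 3: L[2][2] = √(16) = 4.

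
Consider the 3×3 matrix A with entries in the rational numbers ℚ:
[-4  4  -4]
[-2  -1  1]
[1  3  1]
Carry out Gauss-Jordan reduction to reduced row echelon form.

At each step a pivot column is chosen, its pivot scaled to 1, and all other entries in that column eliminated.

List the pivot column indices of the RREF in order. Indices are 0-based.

pivot columns: 0, 1, 2

step 1: normalize row 0 (÷-4) = (1, -1, 1)
  row 1: subtract -2×row0 = (0, -3, 3)
  row 2: subtract 1×row0 = (0, 4, 0)
step 2: normalize row 1 (÷-3) = (0, 1, -1)
  row 0: subtract -1×row1 = (1, 0, 0)
  row 2: subtract 4×row1 = (0, 0, 4)
step 3: normalize row 2 (÷4) = (0, 0, 1)
  row 1: subtract -1×row2 = (0, 1, 0)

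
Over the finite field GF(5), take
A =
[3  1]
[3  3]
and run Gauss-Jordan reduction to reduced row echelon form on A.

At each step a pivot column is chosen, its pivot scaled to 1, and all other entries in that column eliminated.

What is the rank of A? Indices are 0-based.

step 1: normalize row 0 (÷3) = (1, 2)
  row 1: subtract 3×row0 = (0, 2)
step 2: normalize row 1 (÷2) = (0, 1)
  row 0: subtract 2×row1 = (1, 0)

rank = 2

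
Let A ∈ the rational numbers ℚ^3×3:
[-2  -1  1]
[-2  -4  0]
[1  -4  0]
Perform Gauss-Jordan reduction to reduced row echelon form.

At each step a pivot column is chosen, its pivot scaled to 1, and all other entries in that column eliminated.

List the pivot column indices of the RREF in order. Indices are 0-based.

step 1: normalize row 0 (÷-2) = (1, 1/2, -1/2)
  row 1: subtract -2×row0 = (0, -3, -1)
  row 2: subtract 1×row0 = (0, -9/2, 1/2)
step 2: normalize row 1 (÷-3) = (0, 1, 1/3)
  row 0: subtract 1/2×row1 = (1, 0, -2/3)
  row 2: subtract -9/2×row1 = (0, 0, 2)
step 3: normalize row 2 (÷2) = (0, 0, 1)
  row 0: subtract -2/3×row2 = (1, 0, 0)
  row 1: subtract 1/3×row2 = (0, 1, 0)

pivot columns: 0, 1, 2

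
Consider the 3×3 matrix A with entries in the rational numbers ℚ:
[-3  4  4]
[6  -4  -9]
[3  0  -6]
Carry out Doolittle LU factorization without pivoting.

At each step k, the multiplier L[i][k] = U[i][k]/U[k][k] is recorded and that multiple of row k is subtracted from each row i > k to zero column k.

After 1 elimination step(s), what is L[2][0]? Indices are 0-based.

k=0: U[0][0]=-3
  eliminate (1,0): mult=-2, new row 1: (0, 4, -1); set L[1][0]=-2
  eliminate (2,0): mult=-1, new row 2: (0, 4, -2); set L[2][0]=-1

L[2][0] = -1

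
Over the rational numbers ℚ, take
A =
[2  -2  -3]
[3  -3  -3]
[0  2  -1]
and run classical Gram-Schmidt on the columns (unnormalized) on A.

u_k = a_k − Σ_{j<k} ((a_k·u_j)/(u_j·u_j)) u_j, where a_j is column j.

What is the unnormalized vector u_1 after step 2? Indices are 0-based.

u_1 = (0, 0, 2)

Step 1: u_0 = a_0 = (2, 3, 0).
Step 2: u_1 = a_1 − (-1)·u_0 = (0, 0, 2).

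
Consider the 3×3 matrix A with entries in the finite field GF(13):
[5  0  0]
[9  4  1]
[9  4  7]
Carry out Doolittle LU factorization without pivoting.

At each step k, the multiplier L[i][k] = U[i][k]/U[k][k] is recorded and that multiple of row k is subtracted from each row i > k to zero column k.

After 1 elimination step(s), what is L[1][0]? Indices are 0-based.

[col 0] pivot 5
  R1 -= 7*R0 → (0, 4, 1)  (L[1][0] := 7)
  R2 -= 7*R0 → (0, 4, 7)  (L[2][0] := 7)

L[1][0] = 7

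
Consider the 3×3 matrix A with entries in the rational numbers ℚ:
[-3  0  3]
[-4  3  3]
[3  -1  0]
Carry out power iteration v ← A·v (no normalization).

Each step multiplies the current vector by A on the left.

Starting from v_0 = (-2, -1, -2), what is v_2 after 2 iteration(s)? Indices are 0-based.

v_0 = (-2, -1, -2).
v_1 = A·v_0 = (0, -1, -5).
v_2 = A·v_1 = (-15, -18, 1).

v_2 = (-15, -18, 1)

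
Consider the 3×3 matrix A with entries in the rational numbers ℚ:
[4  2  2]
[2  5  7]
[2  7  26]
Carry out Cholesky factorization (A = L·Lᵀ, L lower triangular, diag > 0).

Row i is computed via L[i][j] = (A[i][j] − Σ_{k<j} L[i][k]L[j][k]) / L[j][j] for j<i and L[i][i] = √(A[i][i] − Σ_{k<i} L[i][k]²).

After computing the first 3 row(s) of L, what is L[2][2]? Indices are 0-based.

Step 1: L[0][0] = √(4) = 2.
  L[1][0] = (2) / L[0][0] = 1.
Step 2: L[1][1] = √(4) = 2.
  L[2][0] = (2) / L[0][0] = 1.
  L[2][1] = (6) / L[1][1] = 3.
Step 3: L[2][2] = √(16) = 4.

L[2][2] = 4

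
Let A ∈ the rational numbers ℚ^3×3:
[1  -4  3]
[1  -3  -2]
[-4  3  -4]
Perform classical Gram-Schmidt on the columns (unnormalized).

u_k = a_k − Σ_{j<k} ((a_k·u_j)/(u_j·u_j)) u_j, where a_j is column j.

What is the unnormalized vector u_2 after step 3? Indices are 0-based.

u_2 = (513/251, -741/251, -57/251)

Step 1: u_0 = a_0 = (1, 1, -4).
Step 2: u_1 = a_1 − (-19/18)·u_0 = (-53/18, -35/18, -11/9).
Step 3: u_2 = a_2 − (17/18)·u_0 − (-1/251)·u_1 = (513/251, -741/251, -57/251).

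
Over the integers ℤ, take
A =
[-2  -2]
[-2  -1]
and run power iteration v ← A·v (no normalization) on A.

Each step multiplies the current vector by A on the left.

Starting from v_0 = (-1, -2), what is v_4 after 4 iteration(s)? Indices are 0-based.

v_4 = (-256, -200)

v_0 = (-1, -2).
v_1 = A·v_0 = (6, 4).
v_2 = A·v_1 = (-20, -16).
v_3 = A·v_2 = (72, 56).
v_4 = A·v_3 = (-256, -200).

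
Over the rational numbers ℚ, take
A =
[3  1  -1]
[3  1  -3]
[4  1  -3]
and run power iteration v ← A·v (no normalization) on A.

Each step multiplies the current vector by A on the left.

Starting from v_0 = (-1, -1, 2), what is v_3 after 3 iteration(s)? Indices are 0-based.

v_0 = (-1, -1, 2).
v_1 = A·v_0 = (-6, -10, -11).
v_2 = A·v_1 = (-17, 5, -1).
v_3 = A·v_2 = (-45, -43, -60).

v_3 = (-45, -43, -60)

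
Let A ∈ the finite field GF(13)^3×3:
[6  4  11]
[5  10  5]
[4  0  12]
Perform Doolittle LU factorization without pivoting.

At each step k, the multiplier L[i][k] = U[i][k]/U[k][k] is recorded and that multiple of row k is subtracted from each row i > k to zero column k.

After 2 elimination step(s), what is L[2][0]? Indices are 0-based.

L[2][0] = 5

k=0: U[0][0]=6
  eliminate (1,0): mult=3, new row 1: (0, 11, 11); set L[1][0]=3
  eliminate (2,0): mult=5, new row 2: (0, 6, 9); set L[2][0]=5
k=1: U[1][1]=11
  eliminate (2,1): mult=10, new row 2: (0, 0, 3); set L[2][1]=10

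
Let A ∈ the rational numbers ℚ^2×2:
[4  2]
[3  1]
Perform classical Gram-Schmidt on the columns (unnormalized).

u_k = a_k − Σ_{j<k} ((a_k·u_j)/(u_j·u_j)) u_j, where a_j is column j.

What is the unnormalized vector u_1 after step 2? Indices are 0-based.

u_1 = (6/25, -8/25)

Step 1: u_0 = a_0 = (4, 3).
Step 2: u_1 = a_1 − (11/25)·u_0 = (6/25, -8/25).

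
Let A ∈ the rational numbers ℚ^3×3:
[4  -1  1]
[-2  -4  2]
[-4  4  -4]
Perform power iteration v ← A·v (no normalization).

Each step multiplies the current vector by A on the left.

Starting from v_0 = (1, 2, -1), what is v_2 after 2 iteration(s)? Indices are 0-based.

v_0 = (1, 2, -1).
v_1 = A·v_0 = (1, -12, 8).
v_2 = A·v_1 = (24, 62, -84).

v_2 = (24, 62, -84)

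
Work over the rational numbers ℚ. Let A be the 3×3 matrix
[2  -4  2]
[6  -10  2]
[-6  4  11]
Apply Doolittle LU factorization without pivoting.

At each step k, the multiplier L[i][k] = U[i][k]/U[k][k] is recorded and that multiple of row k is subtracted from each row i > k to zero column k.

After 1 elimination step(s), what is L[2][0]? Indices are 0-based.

k=0: U[0][0]=2
  eliminate (1,0): mult=3, new row 1: (0, 2, -4); set L[1][0]=3
  eliminate (2,0): mult=-3, new row 2: (0, -8, 17); set L[2][0]=-3

L[2][0] = -3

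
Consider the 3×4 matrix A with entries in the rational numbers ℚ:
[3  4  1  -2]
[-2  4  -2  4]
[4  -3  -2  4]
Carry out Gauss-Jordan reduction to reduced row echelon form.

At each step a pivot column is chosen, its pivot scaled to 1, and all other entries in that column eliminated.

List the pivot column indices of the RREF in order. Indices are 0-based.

pivot columns: 0, 1, 2

[1] R0 /= 3  ⇒  (1, 4/3, 1/3, -2/3)
     R1 -= -2·R0  ⇒  (0, 20/3, -4/3, 8/3)
     R2 -= 4·R0  ⇒  (0, -25/3, -10/3, 20/3)
[2] R1 /= 20/3  ⇒  (0, 1, -1/5, 2/5)
     R0 -= 4/3·R1  ⇒  (1, 0, 3/5, -6/5)
     R2 -= -25/3·R1  ⇒  (0, 0, -5, 10)
[3] R2 /= -5  ⇒  (0, 0, 1, -2)
     R0 -= 3/5·R2  ⇒  (1, 0, 0, 0)
     R1 -= -1/5·R2  ⇒  (0, 1, 0, 0)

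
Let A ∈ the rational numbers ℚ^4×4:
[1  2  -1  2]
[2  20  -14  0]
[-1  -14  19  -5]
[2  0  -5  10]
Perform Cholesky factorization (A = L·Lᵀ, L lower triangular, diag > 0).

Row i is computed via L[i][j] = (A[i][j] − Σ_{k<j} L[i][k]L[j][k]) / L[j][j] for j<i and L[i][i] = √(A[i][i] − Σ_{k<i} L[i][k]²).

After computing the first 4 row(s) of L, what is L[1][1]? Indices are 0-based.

Step 1: L[0][0] = √(1) = 1.
  L[1][0] = (2) / L[0][0] = 2.
Step 2: L[1][1] = √(16) = 4.
  L[2][0] = (-1) / L[0][0] = -1.
  L[2][1] = (-12) / L[1][1] = -3.
Step 3: L[2][2] = √(9) = 3.
  L[3][0] = (2) / L[0][0] = 2.
  L[3][1] = (-4) / L[1][1] = -1.
  L[3][2] = (-6) / L[2][2] = -2.
Step 4: L[3][3] = √(1) = 1.

L[1][1] = 4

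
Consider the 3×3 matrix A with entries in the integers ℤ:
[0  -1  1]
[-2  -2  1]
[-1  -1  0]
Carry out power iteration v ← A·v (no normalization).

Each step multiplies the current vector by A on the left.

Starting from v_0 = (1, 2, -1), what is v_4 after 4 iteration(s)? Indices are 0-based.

v_0 = (1, 2, -1).
v_1 = A·v_0 = (-3, -7, -3).
v_2 = A·v_1 = (4, 17, 10).
v_3 = A·v_2 = (-7, -32, -21).
v_4 = A·v_3 = (11, 57, 39).

v_4 = (11, 57, 39)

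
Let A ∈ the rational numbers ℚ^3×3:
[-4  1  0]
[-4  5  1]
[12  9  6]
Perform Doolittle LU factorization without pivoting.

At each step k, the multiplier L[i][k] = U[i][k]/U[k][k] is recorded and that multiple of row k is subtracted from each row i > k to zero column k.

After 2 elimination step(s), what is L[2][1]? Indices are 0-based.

L[2][1] = 3

[col 0] pivot -4
  R1 -= 1*R0 → (0, 4, 1)  (L[1][0] := 1)
  R2 -= -3*R0 → (0, 12, 6)  (L[2][0] := -3)
[col 1] pivot 4
  R2 -= 3*R1 → (0, 0, 3)  (L[2][1] := 3)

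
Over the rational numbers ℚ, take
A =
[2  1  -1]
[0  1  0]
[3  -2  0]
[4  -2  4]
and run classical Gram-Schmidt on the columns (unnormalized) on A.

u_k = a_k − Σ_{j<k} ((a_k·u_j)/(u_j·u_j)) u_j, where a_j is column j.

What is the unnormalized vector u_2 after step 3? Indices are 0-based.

u_2 = (-117/146, 93/146, -141/73, 135/73)

Step 1: u_0 = a_0 = (2, 0, 3, 4).
Step 2: u_1 = a_1 − (-12/29)·u_0 = (53/29, 1, -22/29, -10/29).
Step 3: u_2 = a_2 − (14/29)·u_0 − (-93/146)·u_1 = (-117/146, 93/146, -141/73, 135/73).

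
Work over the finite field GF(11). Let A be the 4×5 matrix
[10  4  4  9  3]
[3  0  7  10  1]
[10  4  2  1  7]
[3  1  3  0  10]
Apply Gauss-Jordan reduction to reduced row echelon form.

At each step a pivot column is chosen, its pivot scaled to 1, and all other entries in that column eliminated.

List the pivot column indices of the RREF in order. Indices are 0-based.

pivot columns: 0, 1, 2, 3

step 1: normalize row 0 (÷10) = (1, 7, 7, 2, 8)
  row 1: subtract 3×row0 = (0, 1, 8, 4, 10)
  row 2: subtract 10×row0 = (0, 0, 9, 3, 4)
  row 3: subtract 3×row0 = (0, 2, 4, 5, 8)
step 2: normalize row 1 (÷1) = (0, 1, 8, 4, 10)
  row 0: subtract 7×row1 = (1, 0, 6, 7, 4)
  row 3: subtract 2×row1 = (0, 0, 10, 8, 10)
step 3: normalize row 2 (÷9) = (0, 0, 1, 4, 9)
  row 0: subtract 6×row2 = (1, 0, 0, 5, 5)
  row 1: subtract 8×row2 = (0, 1, 0, 5, 4)
  row 3: subtract 10×row2 = (0, 0, 0, 1, 8)
step 4: normalize row 3 (÷1) = (0, 0, 0, 1, 8)
  row 0: subtract 5×row3 = (1, 0, 0, 0, 9)
  row 1: subtract 5×row3 = (0, 1, 0, 0, 8)
  row 2: subtract 4×row3 = (0, 0, 1, 0, 10)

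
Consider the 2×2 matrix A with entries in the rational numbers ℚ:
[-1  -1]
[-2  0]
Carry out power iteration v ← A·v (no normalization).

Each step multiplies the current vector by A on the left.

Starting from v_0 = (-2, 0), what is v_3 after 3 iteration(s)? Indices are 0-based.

v_0 = (-2, 0).
v_1 = A·v_0 = (2, 4).
v_2 = A·v_1 = (-6, -4).
v_3 = A·v_2 = (10, 12).

v_3 = (10, 12)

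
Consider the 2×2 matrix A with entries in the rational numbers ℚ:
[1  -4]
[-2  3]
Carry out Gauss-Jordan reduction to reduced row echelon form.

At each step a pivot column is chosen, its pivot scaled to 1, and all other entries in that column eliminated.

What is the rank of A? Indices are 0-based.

step 1: normalize row 0 (÷1) = (1, -4)
  row 1: subtract -2×row0 = (0, -5)
step 2: normalize row 1 (÷-5) = (0, 1)
  row 0: subtract -4×row1 = (1, 0)

rank = 2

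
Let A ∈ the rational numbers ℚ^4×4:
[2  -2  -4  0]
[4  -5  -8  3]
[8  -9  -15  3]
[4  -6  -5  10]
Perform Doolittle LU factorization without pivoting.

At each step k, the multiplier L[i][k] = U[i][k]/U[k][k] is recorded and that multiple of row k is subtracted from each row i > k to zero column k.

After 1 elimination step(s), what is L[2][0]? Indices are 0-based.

k=0: U[0][0]=2
  eliminate (1,0): mult=2, new row 1: (0, -1, 0, 3); set L[1][0]=2
  eliminate (2,0): mult=4, new row 2: (0, -1, 1, 3); set L[2][0]=4
  eliminate (3,0): mult=2, new row 3: (0, -2, 3, 10); set L[3][0]=2

L[2][0] = 4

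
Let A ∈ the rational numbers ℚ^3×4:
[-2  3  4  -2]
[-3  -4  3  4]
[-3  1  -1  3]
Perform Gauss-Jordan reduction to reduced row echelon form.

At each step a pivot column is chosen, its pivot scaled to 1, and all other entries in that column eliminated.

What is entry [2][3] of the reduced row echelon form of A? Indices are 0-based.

[1] R0 /= -2  ⇒  (1, -3/2, -2, 1)
     R1 -= -3·R0  ⇒  (0, -17/2, -3, 7)
     R2 -= -3·R0  ⇒  (0, -7/2, -7, 6)
[2] R1 /= -17/2  ⇒  (0, 1, 6/17, -14/17)
     R0 -= -3/2·R1  ⇒  (1, 0, -25/17, -4/17)
     R2 -= -7/2·R1  ⇒  (0, 0, -98/17, 53/17)
[3] R2 /= -98/17  ⇒  (0, 0, 1, -53/98)
     R0 -= -25/17·R2  ⇒  (1, 0, 0, -101/98)
     R1 -= 6/17·R2  ⇒  (0, 1, 0, -31/49)

M[2][3] = -53/98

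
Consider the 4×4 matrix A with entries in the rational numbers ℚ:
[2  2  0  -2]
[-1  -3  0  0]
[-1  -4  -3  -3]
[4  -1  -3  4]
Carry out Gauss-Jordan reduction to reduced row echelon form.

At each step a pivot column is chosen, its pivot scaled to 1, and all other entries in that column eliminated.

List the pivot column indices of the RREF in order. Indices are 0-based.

pivot columns: 0, 1, 2, 3

[1] R0 /= 2  ⇒  (1, 1, 0, -1)
     R1 -= -1·R0  ⇒  (0, -2, 0, -1)
     R2 -= -1·R0  ⇒  (0, -3, -3, -4)
     R3 -= 4·R0  ⇒  (0, -5, -3, 8)
[2] R1 /= -2  ⇒  (0, 1, 0, 1/2)
     R0 -= 1·R1  ⇒  (1, 0, 0, -3/2)
     R2 -= -3·R1  ⇒  (0, 0, -3, -5/2)
     R3 -= -5·R1  ⇒  (0, 0, -3, 21/2)
[3] R2 /= -3  ⇒  (0, 0, 1, 5/6)
     R3 -= -3·R2  ⇒  (0, 0, 0, 13)
[4] R3 /= 13  ⇒  (0, 0, 0, 1)
     R0 -= -3/2·R3  ⇒  (1, 0, 0, 0)
     R1 -= 1/2·R3  ⇒  (0, 1, 0, 0)
     R2 -= 5/6·R3  ⇒  (0, 0, 1, 0)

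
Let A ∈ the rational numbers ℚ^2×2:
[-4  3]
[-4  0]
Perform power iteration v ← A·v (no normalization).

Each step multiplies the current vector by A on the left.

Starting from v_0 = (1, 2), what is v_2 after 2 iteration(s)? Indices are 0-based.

v_0 = (1, 2).
v_1 = A·v_0 = (2, -4).
v_2 = A·v_1 = (-20, -8).

v_2 = (-20, -8)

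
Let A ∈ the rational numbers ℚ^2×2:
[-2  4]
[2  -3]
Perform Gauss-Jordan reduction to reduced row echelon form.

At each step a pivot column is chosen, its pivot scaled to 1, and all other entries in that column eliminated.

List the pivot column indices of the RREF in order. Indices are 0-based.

[1] R0 /= -2  ⇒  (1, -2)
     R1 -= 2·R0  ⇒  (0, 1)
[2] R1 /= 1  ⇒  (0, 1)
     R0 -= -2·R1  ⇒  (1, 0)

pivot columns: 0, 1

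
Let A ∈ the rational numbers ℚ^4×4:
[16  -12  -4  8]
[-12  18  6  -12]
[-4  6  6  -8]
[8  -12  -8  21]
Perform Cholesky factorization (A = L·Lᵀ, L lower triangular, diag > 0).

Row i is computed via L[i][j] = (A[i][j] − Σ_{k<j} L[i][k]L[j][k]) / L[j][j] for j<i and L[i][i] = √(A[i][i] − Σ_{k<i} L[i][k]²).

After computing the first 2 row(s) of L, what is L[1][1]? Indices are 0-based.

Step 1: L[0][0] = √(16) = 4.
  L[1][0] = (-12) / L[0][0] = -3.
Step 2: L[1][1] = √(9) = 3.

L[1][1] = 3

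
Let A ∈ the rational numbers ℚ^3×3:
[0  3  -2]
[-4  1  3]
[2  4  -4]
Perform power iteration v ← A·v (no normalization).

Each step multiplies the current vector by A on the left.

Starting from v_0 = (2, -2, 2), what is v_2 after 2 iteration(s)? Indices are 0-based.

v_2 = (12, 0, 12)

v_0 = (2, -2, 2).
v_1 = A·v_0 = (-10, -4, -12).
v_2 = A·v_1 = (12, 0, 12).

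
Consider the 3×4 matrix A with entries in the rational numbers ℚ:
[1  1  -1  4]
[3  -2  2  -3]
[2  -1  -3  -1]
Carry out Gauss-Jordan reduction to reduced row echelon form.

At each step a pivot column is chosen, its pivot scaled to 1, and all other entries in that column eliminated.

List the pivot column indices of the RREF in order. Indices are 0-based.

[1] R0 /= 1  ⇒  (1, 1, -1, 4)
     R1 -= 3·R0  ⇒  (0, -5, 5, -15)
     R2 -= 2·R0  ⇒  (0, -3, -1, -9)
[2] R1 /= -5  ⇒  (0, 1, -1, 3)
     R0 -= 1·R1  ⇒  (1, 0, 0, 1)
     R2 -= -3·R1  ⇒  (0, 0, -4, 0)
[3] R2 /= -4  ⇒  (0, 0, 1, 0)
     R1 -= -1·R2  ⇒  (0, 1, 0, 3)

pivot columns: 0, 1, 2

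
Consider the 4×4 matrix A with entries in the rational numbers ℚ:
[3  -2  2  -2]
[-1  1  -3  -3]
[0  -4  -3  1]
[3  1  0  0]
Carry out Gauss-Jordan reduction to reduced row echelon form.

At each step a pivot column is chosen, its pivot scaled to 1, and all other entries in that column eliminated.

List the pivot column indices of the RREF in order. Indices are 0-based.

step 1: normalize row 0 (÷3) = (1, -2/3, 2/3, -2/3)
  row 1: subtract -1×row0 = (0, 1/3, -7/3, -11/3)
  row 3: subtract 3×row0 = (0, 3, -2, 2)
step 2: normalize row 1 (÷1/3) = (0, 1, -7, -11)
  row 0: subtract -2/3×row1 = (1, 0, -4, -8)
  row 2: subtract -4×row1 = (0, 0, -31, -43)
  row 3: subtract 3×row1 = (0, 0, 19, 35)
step 3: normalize row 2 (÷-31) = (0, 0, 1, 43/31)
  row 0: subtract -4×row2 = (1, 0, 0, -76/31)
  row 1: subtract -7×row2 = (0, 1, 0, -40/31)
  row 3: subtract 19×row2 = (0, 0, 0, 268/31)
step 4: normalize row 3 (÷268/31) = (0, 0, 0, 1)
  row 0: subtract -76/31×row3 = (1, 0, 0, 0)
  row 1: subtract -40/31×row3 = (0, 1, 0, 0)
  row 2: subtract 43/31×row3 = (0, 0, 1, 0)

pivot columns: 0, 1, 2, 3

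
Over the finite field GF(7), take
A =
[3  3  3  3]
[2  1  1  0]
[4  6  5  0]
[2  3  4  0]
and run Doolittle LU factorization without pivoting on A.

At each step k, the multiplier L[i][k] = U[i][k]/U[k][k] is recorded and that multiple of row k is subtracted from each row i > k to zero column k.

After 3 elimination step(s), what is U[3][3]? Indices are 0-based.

k=0: U[0][0]=3
  eliminate (1,0): mult=3, new row 1: (0, 6, 6, 5); set L[1][0]=3
  eliminate (2,0): mult=6, new row 2: (0, 2, 1, 3); set L[2][0]=6
  eliminate (3,0): mult=3, new row 3: (0, 1, 2, 5); set L[3][0]=3
k=1: U[1][1]=6
  eliminate (2,1): mult=5, new row 2: (0, 0, 6, 6); set L[2][1]=5
  eliminate (3,1): mult=6, new row 3: (0, 0, 1, 3); set L[3][1]=6
k=2: U[2][2]=6
  eliminate (3,2): mult=6, new row 3: (0, 0, 0, 2); set L[3][2]=6

U[3][3] = 2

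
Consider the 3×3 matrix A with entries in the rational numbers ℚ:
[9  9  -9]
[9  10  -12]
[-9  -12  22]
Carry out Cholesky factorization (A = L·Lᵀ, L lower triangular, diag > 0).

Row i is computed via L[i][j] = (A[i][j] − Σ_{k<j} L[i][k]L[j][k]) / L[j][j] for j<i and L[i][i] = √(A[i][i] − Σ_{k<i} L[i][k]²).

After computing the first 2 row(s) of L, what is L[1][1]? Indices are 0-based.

Step 1: L[0][0] = √(9) = 3.
  L[1][0] = (9) / L[0][0] = 3.
Step 2: L[1][1] = √(1) = 1.

L[1][1] = 1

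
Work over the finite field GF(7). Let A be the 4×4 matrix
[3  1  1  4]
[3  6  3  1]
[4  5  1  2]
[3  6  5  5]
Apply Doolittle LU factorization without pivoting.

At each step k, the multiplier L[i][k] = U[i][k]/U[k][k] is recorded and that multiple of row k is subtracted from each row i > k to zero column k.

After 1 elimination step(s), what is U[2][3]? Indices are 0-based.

[col 0] pivot 3
  R1 -= 1*R0 → (0, 5, 2, 4)  (L[1][0] := 1)
  R2 -= 6*R0 → (0, 6, 2, 6)  (L[2][0] := 6)
  R3 -= 1*R0 → (0, 5, 4, 1)  (L[3][0] := 1)

U[2][3] = 6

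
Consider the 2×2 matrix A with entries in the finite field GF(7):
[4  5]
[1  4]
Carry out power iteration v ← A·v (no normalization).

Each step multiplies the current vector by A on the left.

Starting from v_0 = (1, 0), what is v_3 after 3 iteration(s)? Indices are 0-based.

v_3 = (5, 4)

v_0 = (1, 0).
v_1 = A·v_0 = (4, 1).
v_2 = A·v_1 = (0, 1).
v_3 = A·v_2 = (5, 4).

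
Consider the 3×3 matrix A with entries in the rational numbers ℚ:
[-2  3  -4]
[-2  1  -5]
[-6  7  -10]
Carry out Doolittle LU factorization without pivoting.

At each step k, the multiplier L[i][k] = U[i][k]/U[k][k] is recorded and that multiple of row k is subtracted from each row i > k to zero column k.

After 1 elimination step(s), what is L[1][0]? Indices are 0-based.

Step 1: pivot at (0,0) is -2.
  row1 ← row1 − (1)·row0  ⇒  L[1][0]=1, U row1=(0, -2, -1)
  row2 ← row2 − (3)·row0  ⇒  L[2][0]=3, U row2=(0, -2, 2)

L[1][0] = 1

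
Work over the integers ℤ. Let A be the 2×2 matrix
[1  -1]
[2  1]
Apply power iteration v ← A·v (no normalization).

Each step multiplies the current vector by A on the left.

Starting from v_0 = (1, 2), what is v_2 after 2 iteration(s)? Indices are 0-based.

v_0 = (1, 2).
v_1 = A·v_0 = (-1, 4).
v_2 = A·v_1 = (-5, 2).

v_2 = (-5, 2)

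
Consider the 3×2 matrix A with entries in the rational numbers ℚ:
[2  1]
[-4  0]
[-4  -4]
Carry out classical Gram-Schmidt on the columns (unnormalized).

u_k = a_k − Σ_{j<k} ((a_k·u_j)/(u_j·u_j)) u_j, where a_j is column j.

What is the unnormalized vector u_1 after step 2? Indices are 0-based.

Step 1: u_0 = a_0 = (2, -4, -4).
Step 2: u_1 = a_1 − (1/2)·u_0 = (0, 2, -2).

u_1 = (0, 2, -2)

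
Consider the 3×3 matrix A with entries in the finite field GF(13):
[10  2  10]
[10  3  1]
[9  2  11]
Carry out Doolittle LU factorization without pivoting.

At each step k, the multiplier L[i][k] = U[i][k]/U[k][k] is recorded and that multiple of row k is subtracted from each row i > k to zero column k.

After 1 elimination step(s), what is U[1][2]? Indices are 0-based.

[col 0] pivot 10
  R1 -= 1*R0 → (0, 1, 4)  (L[1][0] := 1)
  R2 -= 10*R0 → (0, 8, 2)  (L[2][0] := 10)

U[1][2] = 4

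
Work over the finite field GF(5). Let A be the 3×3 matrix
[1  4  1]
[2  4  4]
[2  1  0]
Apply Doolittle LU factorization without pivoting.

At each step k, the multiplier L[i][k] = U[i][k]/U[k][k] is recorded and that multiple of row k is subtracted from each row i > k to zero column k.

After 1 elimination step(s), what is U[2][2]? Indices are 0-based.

k=0: U[0][0]=1
  eliminate (1,0): mult=2, new row 1: (0, 1, 2); set L[1][0]=2
  eliminate (2,0): mult=2, new row 2: (0, 3, 3); set L[2][0]=2

U[2][2] = 3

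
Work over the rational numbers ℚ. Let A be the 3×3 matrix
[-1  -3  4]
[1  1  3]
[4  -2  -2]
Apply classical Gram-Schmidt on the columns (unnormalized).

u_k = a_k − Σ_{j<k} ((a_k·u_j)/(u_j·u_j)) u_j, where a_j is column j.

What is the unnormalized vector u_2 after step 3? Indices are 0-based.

Step 1: u_0 = a_0 = (-1, 1, 4).
Step 2: u_1 = a_1 − (-2/9)·u_0 = (-29/9, 11/9, -10/9).
Step 3: u_2 = a_2 − (-1/2)·u_0 − (-63/118)·u_1 = (105/59, 245/59, -35/59).

u_2 = (105/59, 245/59, -35/59)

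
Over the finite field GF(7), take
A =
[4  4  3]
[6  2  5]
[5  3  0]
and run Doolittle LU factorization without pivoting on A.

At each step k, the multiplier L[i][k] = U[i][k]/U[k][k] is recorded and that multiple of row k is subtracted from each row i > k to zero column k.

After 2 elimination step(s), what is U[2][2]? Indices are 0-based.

U[2][2] = 3

[col 0] pivot 4
  R1 -= 5*R0 → (0, 3, 4)  (L[1][0] := 5)
  R2 -= 3*R0 → (0, 5, 5)  (L[2][0] := 3)
[col 1] pivot 3
  R2 -= 4*R1 → (0, 0, 3)  (L[2][1] := 4)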